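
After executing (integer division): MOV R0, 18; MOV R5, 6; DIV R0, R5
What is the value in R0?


Register state trace:
  MOV R0, 18  → R0 = 18
  MOV R5, 6  → R5 = 6
  DIV R0, R5  → R0 = 18 // 6 = 3
Final: R0 = 3

3


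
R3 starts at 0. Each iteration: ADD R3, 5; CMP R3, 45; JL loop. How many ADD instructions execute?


Loop trace (R3 starts at 0, target 45, step 5):
  ADD #1: R3 = 0 + 5 = 5  → 5 < 45, loop
  ADD #2: R3 = 5 + 5 = 10  → 10 < 45, loop
  ADD #3: R3 = 10 + 5 = 15  → 15 < 45, loop
  ADD #4: R3 = 15 + 5 = 20  → 20 < 45, loop
  ADD #5: R3 = 20 + 5 = 25  → 25 < 45, loop
  ADD #6: R3 = 25 + 5 = 30  → 30 < 45, loop
  ADD #7: R3 = 30 + 5 = 35  → 35 < 45, loop
  ADD #8: R3 = 35 + 5 = 40  → 40 < 45, loop
  ADD #9: R3 = 40 + 5 = 45  → 45 >= 45, exit
Total ADD instructions: 9

9


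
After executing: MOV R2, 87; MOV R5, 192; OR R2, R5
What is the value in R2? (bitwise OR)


Register state trace:
  MOV R2, 87  → R2 = 87 (0b01010111)
  MOV R5, 192  → R5 = 192 (0b11000000)
  OR R2, R5   → R2 = 87 OR 192 = 215 (0b11010111)
Final: R2 = 215

215


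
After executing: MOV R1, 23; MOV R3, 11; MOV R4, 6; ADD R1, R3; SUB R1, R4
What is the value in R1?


Register state trace:
  MOV R1, 23  → R1 = 23
  MOV R3, 11  → R3 = 11
  MOV R4, 6  → R4 = 6
  ADD R1, R3  → R1 = 23 + 11 = 34
  SUB R1, R4  → R1 = 34 - 6 = 28
Final: R1 = 28

28


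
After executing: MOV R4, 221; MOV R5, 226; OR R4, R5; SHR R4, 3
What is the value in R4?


Register state trace:
  MOV R4, 221  → R4 = 221 (0b11011101)
  MOV R5, 226  → R5 = 226 (0b11100010)
  OR R4, R5  → R4 = 221 OR 226 = 255 (0b11111111)
  SHR R4, 3  → R4 = 255 >> 3 = 31
Final: R4 = 31

31


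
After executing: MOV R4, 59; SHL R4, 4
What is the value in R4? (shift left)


Register state trace:
  MOV R4, 59  → R4 = 59
  SHL R4, 4  → R4 = 59 << 4 = 59 * 2^4 = 944
Final: R4 = 944

944


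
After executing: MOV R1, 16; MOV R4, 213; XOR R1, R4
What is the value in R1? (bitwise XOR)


Register state trace:
  MOV R1, 16  → R1 = 16 (0b00010000)
  MOV R4, 213  → R4 = 213 (0b11010101)
  XOR R1, R4  → R1 = 16 XOR 213 = 197 (0b11000101)
Final: R1 = 197

197


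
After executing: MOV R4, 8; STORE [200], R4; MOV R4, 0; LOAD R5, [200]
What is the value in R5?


Register and memory trace:
  MOV R4, 8  → R4 = 8
  STORE [200], R4  → mem[200] = 8
  MOV R4, 0  → R4 = 0
  LOAD R5, [200]  → R5 = mem[200] = 8
Final: R5 = 8

8


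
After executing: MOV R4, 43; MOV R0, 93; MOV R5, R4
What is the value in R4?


Register state trace:
  MOV R4, 43  → R4 = 43
  MOV R0, 93  → R0 = 93
  MOV R5, R4  → R5 = 43
Final: R4 = 43

43


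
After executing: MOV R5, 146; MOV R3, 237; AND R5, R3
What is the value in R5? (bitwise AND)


Register state trace:
  MOV R5, 146  → R5 = 146 (0b10010010)
  MOV R3, 237  → R3 = 237 (0b11101101)
  AND R5, R3  → R5 = 146 AND 237 = 128 (0b10000000)
Final: R5 = 128

128


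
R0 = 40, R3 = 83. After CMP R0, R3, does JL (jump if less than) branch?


Trace:
  R0 = 40, R3 = 83
  CMP R0, R3  → compares 40 vs 83
  JL checks: is 40 less than 83?
  40 < 83, so condition is true
Branch taken: Yes

Yes


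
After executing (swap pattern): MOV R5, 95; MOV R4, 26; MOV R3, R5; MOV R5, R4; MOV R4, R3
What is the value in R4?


Register state trace (swap pattern):
  MOV R5, 95  → R5 = 95
  MOV R4, 26  → R4 = 26
  MOV R3, R5  → R3 = 95  (save R5)
  MOV R5, R4  → R5 = 26  (R5 gets R4's value)
  MOV R4, R3  → R4 = 95  (R4 gets saved value)
Final: R4 = 95

95


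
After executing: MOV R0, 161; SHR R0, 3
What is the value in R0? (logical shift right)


Register state trace:
  MOV R0, 161  → R0 = 161
  SHR R0, 3  → R0 = 161 >> 3 = 161 // 2^3 = 20
Final: R0 = 20

20


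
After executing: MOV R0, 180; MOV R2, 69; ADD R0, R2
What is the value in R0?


Register state trace:
  MOV R0, 180  → R0 = 180
  MOV R2, 69  → R2 = 69
  ADD R0, R2  → R0 = 180 + 69 = 249
Final: R0 = 249

249


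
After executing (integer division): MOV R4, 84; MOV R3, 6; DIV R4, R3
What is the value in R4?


Register state trace:
  MOV R4, 84  → R4 = 84
  MOV R3, 6  → R3 = 6
  DIV R4, R3  → R4 = 84 // 6 = 14
Final: R4 = 14

14


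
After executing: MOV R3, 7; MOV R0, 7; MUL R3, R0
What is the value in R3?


Register state trace:
  MOV R3, 7  → R3 = 7
  MOV R0, 7  → R0 = 7
  MUL R3, R0  → R3 = 7 * 7 = 49
Final: R3 = 49

49


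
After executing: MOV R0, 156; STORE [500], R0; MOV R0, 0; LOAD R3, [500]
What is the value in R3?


Register and memory trace:
  MOV R0, 156  → R0 = 156
  STORE [500], R0  → mem[500] = 156
  MOV R0, 0  → R0 = 0
  LOAD R3, [500]  → R3 = mem[500] = 156
Final: R3 = 156

156


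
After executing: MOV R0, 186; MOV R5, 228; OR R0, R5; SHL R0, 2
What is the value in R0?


Register state trace:
  MOV R0, 186  → R0 = 186 (0b10111010)
  MOV R5, 228  → R5 = 228 (0b11100100)
  OR R0, R5  → R0 = 186 OR 228 = 254 (0b11111110)
  SHL R0, 2  → R0 = 254 << 2 = 1016
Final: R0 = 1016

1016


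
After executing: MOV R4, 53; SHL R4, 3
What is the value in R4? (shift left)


Register state trace:
  MOV R4, 53  → R4 = 53
  SHL R4, 3  → R4 = 53 << 3 = 53 * 2^3 = 424
Final: R4 = 424

424


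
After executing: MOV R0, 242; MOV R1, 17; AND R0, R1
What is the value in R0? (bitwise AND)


Register state trace:
  MOV R0, 242  → R0 = 242 (0b11110010)
  MOV R1, 17  → R1 = 17 (0b00010001)
  AND R0, R1  → R0 = 242 AND 17 = 16 (0b00010000)
Final: R0 = 16

16


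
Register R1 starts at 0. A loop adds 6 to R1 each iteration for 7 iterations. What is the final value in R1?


Starting value: R1 = 0
  Iter 1: R1 = 0 + 6 = 6
  Iter 2: R1 = 6 + 6 = 12
  Iter 3: R1 = 12 + 6 = 18
  Iter 4: R1 = 18 + 6 = 24
  Iter 5: R1 = 24 + 6 = 30
  Iter 6: R1 = 30 + 6 = 36
  Iter 7: R1 = 36 + 6 = 42
Final: R1 = 42

42


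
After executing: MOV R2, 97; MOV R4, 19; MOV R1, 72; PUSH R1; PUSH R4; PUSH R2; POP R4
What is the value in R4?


Stack trace (top is rightmost):
  MOV R2, 97  → R2 = 97
  MOV R4, 19  → R4 = 19
  MOV R1, 72  → R1 = 72
  PUSH R1  → stack: [72]
  PUSH R4  → stack: [72, 19]
  PUSH R2  → stack: [72, 19, 97]
  POP R4  → R4 = 97, stack: [72, 19]
Final: R4 = 97

97


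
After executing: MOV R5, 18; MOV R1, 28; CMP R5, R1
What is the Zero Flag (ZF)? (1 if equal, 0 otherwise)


Register state trace:
  MOV R5, 18  → R5 = 18
  MOV R1, 28  → R1 = 28
  CMP R5, R1  → computes 18 - 28 = -10
  Result is nonzero, so values are not equal
ZF = 0

0


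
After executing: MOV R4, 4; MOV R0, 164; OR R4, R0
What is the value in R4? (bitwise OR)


Register state trace:
  MOV R4, 4  → R4 = 4 (0b00000100)
  MOV R0, 164  → R0 = 164 (0b10100100)
  OR R4, R0   → R4 = 4 OR 164 = 164 (0b10100100)
Final: R4 = 164

164


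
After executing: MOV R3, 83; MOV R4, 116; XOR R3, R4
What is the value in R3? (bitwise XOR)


Register state trace:
  MOV R3, 83  → R3 = 83 (0b01010011)
  MOV R4, 116  → R4 = 116 (0b01110100)
  XOR R3, R4  → R3 = 83 XOR 116 = 39 (0b00100111)
Final: R3 = 39

39


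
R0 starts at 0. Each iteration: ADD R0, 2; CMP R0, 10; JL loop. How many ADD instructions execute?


Loop trace (R0 starts at 0, target 10, step 2):
  ADD #1: R0 = 0 + 2 = 2  → 2 < 10, loop
  ADD #2: R0 = 2 + 2 = 4  → 4 < 10, loop
  ADD #3: R0 = 4 + 2 = 6  → 6 < 10, loop
  ADD #4: R0 = 6 + 2 = 8  → 8 < 10, loop
  ADD #5: R0 = 8 + 2 = 10  → 10 >= 10, exit
Total ADD instructions: 5

5


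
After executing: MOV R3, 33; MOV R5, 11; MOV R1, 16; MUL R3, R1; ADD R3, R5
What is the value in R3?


Register state trace:
  MOV R3, 33  → R3 = 33
  MOV R5, 11  → R5 = 11
  MOV R1, 16  → R1 = 16
  MUL R3, R1  → R3 = 33 * 16 = 528
  ADD R3, R5  → R3 = 528 + 11 = 539
Final: R3 = 539

539


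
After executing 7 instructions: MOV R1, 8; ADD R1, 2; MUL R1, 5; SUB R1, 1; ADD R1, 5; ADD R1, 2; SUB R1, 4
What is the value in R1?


Register state trace:
  MOV R1, 8  → R1 = 8
  ADD R1, 2  → R1 = 8 + 2 = 10
  MUL R1, 5  → R1 = 10 * 5 = 50
  SUB R1, 1  → R1 = 50 - 1 = 49
  ADD R1, 5  → R1 = 49 + 5 = 54
  ADD R1, 2  → R1 = 54 + 2 = 56
  SUB R1, 4  → R1 = 56 - 4 = 52
Final: R1 = 52

52


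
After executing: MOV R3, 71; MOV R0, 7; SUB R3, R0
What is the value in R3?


Register state trace:
  MOV R3, 71  → R3 = 71
  MOV R0, 7  → R0 = 7
  SUB R3, R0  → R3 = 71 - 7 = 64
Final: R3 = 64

64


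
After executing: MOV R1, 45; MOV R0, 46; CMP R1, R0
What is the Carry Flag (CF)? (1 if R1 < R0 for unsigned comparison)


Register state trace:
  MOV R1, 45  → R1 = 45
  MOV R0, 46  → R0 = 46
  CMP R1, R0  → unsigned 45 - 46: borrow occurs
  45 < 46, so CF = 1
CF = 1

1


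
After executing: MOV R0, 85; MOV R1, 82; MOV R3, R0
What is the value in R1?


Register state trace:
  MOV R0, 85  → R0 = 85
  MOV R1, 82  → R1 = 82
  MOV R3, R0  → R3 = 85
Final: R1 = 82

82


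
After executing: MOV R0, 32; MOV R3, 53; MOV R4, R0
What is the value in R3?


Register state trace:
  MOV R0, 32  → R0 = 32
  MOV R3, 53  → R3 = 53
  MOV R4, R0  → R4 = 32
Final: R3 = 53

53


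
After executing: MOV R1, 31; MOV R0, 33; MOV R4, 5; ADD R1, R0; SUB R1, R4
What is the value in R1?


Register state trace:
  MOV R1, 31  → R1 = 31
  MOV R0, 33  → R0 = 33
  MOV R4, 5  → R4 = 5
  ADD R1, R0  → R1 = 31 + 33 = 64
  SUB R1, R4  → R1 = 64 - 5 = 59
Final: R1 = 59

59


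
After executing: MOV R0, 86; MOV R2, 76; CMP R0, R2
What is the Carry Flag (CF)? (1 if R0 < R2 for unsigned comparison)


Register state trace:
  MOV R0, 86  → R0 = 86
  MOV R2, 76  → R2 = 76
  CMP R0, R2  → unsigned 86 - 76: no borrow
  86 >= 76, so CF = 0
CF = 0

0


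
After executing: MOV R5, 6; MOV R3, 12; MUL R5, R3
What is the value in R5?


Register state trace:
  MOV R5, 6  → R5 = 6
  MOV R3, 12  → R3 = 12
  MUL R5, R3  → R5 = 6 * 12 = 72
Final: R5 = 72

72


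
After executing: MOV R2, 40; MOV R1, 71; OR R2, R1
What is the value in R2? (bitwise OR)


Register state trace:
  MOV R2, 40  → R2 = 40 (0b00101000)
  MOV R1, 71  → R1 = 71 (0b01000111)
  OR R2, R1   → R2 = 40 OR 71 = 111 (0b01101111)
Final: R2 = 111

111


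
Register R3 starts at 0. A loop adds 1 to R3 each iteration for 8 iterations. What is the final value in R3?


Starting value: R3 = 0
  Iter 1: R3 = 0 + 1 = 1
  Iter 2: R3 = 1 + 1 = 2
  Iter 3: R3 = 2 + 1 = 3
  Iter 4: R3 = 3 + 1 = 4
  Iter 5: R3 = 4 + 1 = 5
  Iter 6: R3 = 5 + 1 = 6
  Iter 7: R3 = 6 + 1 = 7
  Iter 8: R3 = 7 + 1 = 8
Final: R3 = 8

8


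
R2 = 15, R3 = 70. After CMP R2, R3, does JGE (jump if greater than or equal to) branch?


Trace:
  R2 = 15, R3 = 70
  CMP R2, R3  → compares 15 vs 70
  JGE checks: is 15 greater than or equal to 70?
  15 < 70, so condition is false
Branch taken: No

No


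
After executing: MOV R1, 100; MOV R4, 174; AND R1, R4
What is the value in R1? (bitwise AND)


Register state trace:
  MOV R1, 100  → R1 = 100 (0b01100100)
  MOV R4, 174  → R4 = 174 (0b10101110)
  AND R1, R4  → R1 = 100 AND 174 = 36 (0b00100100)
Final: R1 = 36

36


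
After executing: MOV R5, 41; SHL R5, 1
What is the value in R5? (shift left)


Register state trace:
  MOV R5, 41  → R5 = 41
  SHL R5, 1  → R5 = 41 << 1 = 41 * 2^1 = 82
Final: R5 = 82

82


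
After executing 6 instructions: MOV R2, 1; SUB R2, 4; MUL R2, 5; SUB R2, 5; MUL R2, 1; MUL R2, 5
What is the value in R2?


Register state trace:
  MOV R2, 1  → R2 = 1
  SUB R2, 4  → R2 = 1 - 4 = -3
  MUL R2, 5  → R2 = -3 * 5 = -15
  SUB R2, 5  → R2 = -15 - 5 = -20
  MUL R2, 1  → R2 = -20 * 1 = -20
  MUL R2, 5  → R2 = -20 * 5 = -100
Final: R2 = -100

-100


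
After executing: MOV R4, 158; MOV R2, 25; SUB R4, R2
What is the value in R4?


Register state trace:
  MOV R4, 158  → R4 = 158
  MOV R2, 25  → R2 = 25
  SUB R4, R2  → R4 = 158 - 25 = 133
Final: R4 = 133

133


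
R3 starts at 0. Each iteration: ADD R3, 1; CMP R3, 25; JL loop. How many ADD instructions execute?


Loop trace (R3 starts at 0, target 25, step 1):
  ADD #1: R3 = 0 + 1 = 1  → 1 < 25, loop
  ADD #2: R3 = 1 + 1 = 2  → 2 < 25, loop
  ADD #3: R3 = 2 + 1 = 3  → 3 < 25, loop
  ADD #4: R3 = 3 + 1 = 4  → 4 < 25, loop
  ADD #5: R3 = 4 + 1 = 5  → 5 < 25, loop
  ADD #6: R3 = 5 + 1 = 6  → 6 < 25, loop
  ADD #7: R3 = 6 + 1 = 7  → 7 < 25, loop
  ADD #8: R3 = 7 + 1 = 8  → 8 < 25, loop
  ADD #9: R3 = 8 + 1 = 9  → 9 < 25, loop
  ADD #10: R3 = 9 + 1 = 10  → 10 < 25, loop
  ADD #11: R3 = 10 + 1 = 11  → 11 < 25, loop
  ADD #12: R3 = 11 + 1 = 12  → 12 < 25, loop
  ADD #13: R3 = 12 + 1 = 13  → 13 < 25, loop
  ADD #14: R3 = 13 + 1 = 14  → 14 < 25, loop
  ADD #15: R3 = 14 + 1 = 15  → 15 < 25, loop
  ADD #16: R3 = 15 + 1 = 16  → 16 < 25, loop
  ADD #17: R3 = 16 + 1 = 17  → 17 < 25, loop
  ADD #18: R3 = 17 + 1 = 18  → 18 < 25, loop
  ADD #19: R3 = 18 + 1 = 19  → 19 < 25, loop
  ADD #20: R3 = 19 + 1 = 20  → 20 < 25, loop
  ADD #21: R3 = 20 + 1 = 21  → 21 < 25, loop
  ADD #22: R3 = 21 + 1 = 22  → 22 < 25, loop
  ADD #23: R3 = 22 + 1 = 23  → 23 < 25, loop
  ADD #24: R3 = 23 + 1 = 24  → 24 < 25, loop
  ADD #25: R3 = 24 + 1 = 25  → 25 >= 25, exit
Total ADD instructions: 25

25


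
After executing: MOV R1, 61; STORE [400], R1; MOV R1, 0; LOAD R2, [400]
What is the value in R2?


Register and memory trace:
  MOV R1, 61  → R1 = 61
  STORE [400], R1  → mem[400] = 61
  MOV R1, 0  → R1 = 0
  LOAD R2, [400]  → R2 = mem[400] = 61
Final: R2 = 61

61


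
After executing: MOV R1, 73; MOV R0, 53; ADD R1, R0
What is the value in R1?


Register state trace:
  MOV R1, 73  → R1 = 73
  MOV R0, 53  → R0 = 53
  ADD R1, R0  → R1 = 73 + 53 = 126
Final: R1 = 126

126


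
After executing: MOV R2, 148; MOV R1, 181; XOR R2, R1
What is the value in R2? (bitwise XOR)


Register state trace:
  MOV R2, 148  → R2 = 148 (0b10010100)
  MOV R1, 181  → R1 = 181 (0b10110101)
  XOR R2, R1  → R2 = 148 XOR 181 = 33 (0b00100001)
Final: R2 = 33

33


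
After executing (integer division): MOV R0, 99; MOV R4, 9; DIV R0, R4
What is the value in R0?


Register state trace:
  MOV R0, 99  → R0 = 99
  MOV R4, 9  → R4 = 9
  DIV R0, R4  → R0 = 99 // 9 = 11
Final: R0 = 11

11


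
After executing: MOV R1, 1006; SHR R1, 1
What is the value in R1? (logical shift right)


Register state trace:
  MOV R1, 1006  → R1 = 1006
  SHR R1, 1  → R1 = 1006 >> 1 = 1006 // 2^1 = 503
Final: R1 = 503

503


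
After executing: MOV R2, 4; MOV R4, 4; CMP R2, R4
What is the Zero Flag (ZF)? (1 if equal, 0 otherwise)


Register state trace:
  MOV R2, 4  → R2 = 4
  MOV R4, 4  → R4 = 4
  CMP R2, R4  → computes 4 - 4 = 0
  Result is zero, so values are equal
ZF = 1

1


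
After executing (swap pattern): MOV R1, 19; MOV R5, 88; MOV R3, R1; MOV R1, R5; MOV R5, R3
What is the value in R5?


Register state trace (swap pattern):
  MOV R1, 19  → R1 = 19
  MOV R5, 88  → R5 = 88
  MOV R3, R1  → R3 = 19  (save R1)
  MOV R1, R5  → R1 = 88  (R1 gets R5's value)
  MOV R5, R3  → R5 = 19  (R5 gets saved value)
Final: R5 = 19

19


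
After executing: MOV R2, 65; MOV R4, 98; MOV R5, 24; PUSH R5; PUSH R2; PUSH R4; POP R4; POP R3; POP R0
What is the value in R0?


Stack trace (top is rightmost):
  MOV R2, 65  → R2 = 65
  MOV R4, 98  → R4 = 98
  MOV R5, 24  → R5 = 24
  PUSH R5  → stack: [24]
  PUSH R2  → stack: [24, 65]
  PUSH R4  → stack: [24, 65, 98]
  POP R4  → R4 = 98, stack: [24, 65]
  POP R3  → R3 = 65, stack: [24]
  POP R0  → R0 = 24, stack: []
Final: R0 = 24

24


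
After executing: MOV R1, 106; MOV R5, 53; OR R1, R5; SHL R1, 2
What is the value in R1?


Register state trace:
  MOV R1, 106  → R1 = 106 (0b01101010)
  MOV R5, 53  → R5 = 53 (0b00110101)
  OR R1, R5  → R1 = 106 OR 53 = 127 (0b01111111)
  SHL R1, 2  → R1 = 127 << 2 = 508
Final: R1 = 508

508


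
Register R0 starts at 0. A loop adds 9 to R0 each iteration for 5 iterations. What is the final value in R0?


Starting value: R0 = 0
  Iter 1: R0 = 0 + 9 = 9
  Iter 2: R0 = 9 + 9 = 18
  Iter 3: R0 = 18 + 9 = 27
  Iter 4: R0 = 27 + 9 = 36
  Iter 5: R0 = 36 + 9 = 45
Final: R0 = 45

45


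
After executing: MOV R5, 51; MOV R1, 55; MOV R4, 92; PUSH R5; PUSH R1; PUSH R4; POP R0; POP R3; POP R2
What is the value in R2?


Stack trace (top is rightmost):
  MOV R5, 51  → R5 = 51
  MOV R1, 55  → R1 = 55
  MOV R4, 92  → R4 = 92
  PUSH R5  → stack: [51]
  PUSH R1  → stack: [51, 55]
  PUSH R4  → stack: [51, 55, 92]
  POP R0  → R0 = 92, stack: [51, 55]
  POP R3  → R3 = 55, stack: [51]
  POP R2  → R2 = 51, stack: []
Final: R2 = 51

51


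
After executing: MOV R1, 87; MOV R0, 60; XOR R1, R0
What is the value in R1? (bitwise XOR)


Register state trace:
  MOV R1, 87  → R1 = 87 (0b01010111)
  MOV R0, 60  → R0 = 60 (0b00111100)
  XOR R1, R0  → R1 = 87 XOR 60 = 107 (0b01101011)
Final: R1 = 107

107


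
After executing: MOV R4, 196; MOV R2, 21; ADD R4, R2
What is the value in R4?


Register state trace:
  MOV R4, 196  → R4 = 196
  MOV R2, 21  → R2 = 21
  ADD R4, R2  → R4 = 196 + 21 = 217
Final: R4 = 217

217


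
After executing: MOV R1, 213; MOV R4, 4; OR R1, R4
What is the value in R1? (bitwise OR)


Register state trace:
  MOV R1, 213  → R1 = 213 (0b11010101)
  MOV R4, 4  → R4 = 4 (0b00000100)
  OR R1, R4   → R1 = 213 OR 4 = 213 (0b11010101)
Final: R1 = 213

213


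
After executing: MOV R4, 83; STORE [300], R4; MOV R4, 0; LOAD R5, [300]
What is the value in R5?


Register and memory trace:
  MOV R4, 83  → R4 = 83
  STORE [300], R4  → mem[300] = 83
  MOV R4, 0  → R4 = 0
  LOAD R5, [300]  → R5 = mem[300] = 83
Final: R5 = 83

83


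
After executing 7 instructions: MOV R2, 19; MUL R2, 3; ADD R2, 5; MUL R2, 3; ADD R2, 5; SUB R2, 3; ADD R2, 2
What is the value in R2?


Register state trace:
  MOV R2, 19  → R2 = 19
  MUL R2, 3  → R2 = 19 * 3 = 57
  ADD R2, 5  → R2 = 57 + 5 = 62
  MUL R2, 3  → R2 = 62 * 3 = 186
  ADD R2, 5  → R2 = 186 + 5 = 191
  SUB R2, 3  → R2 = 191 - 3 = 188
  ADD R2, 2  → R2 = 188 + 2 = 190
Final: R2 = 190

190


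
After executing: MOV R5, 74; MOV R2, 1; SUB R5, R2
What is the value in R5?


Register state trace:
  MOV R5, 74  → R5 = 74
  MOV R2, 1  → R2 = 1
  SUB R5, R2  → R5 = 74 - 1 = 73
Final: R5 = 73

73


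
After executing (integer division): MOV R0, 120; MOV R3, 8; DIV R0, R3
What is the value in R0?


Register state trace:
  MOV R0, 120  → R0 = 120
  MOV R3, 8  → R3 = 8
  DIV R0, R3  → R0 = 120 // 8 = 15
Final: R0 = 15

15


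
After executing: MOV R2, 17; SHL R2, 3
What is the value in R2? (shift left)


Register state trace:
  MOV R2, 17  → R2 = 17
  SHL R2, 3  → R2 = 17 << 3 = 17 * 2^3 = 136
Final: R2 = 136

136


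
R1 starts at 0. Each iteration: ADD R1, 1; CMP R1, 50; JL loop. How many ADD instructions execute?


Loop trace (R1 starts at 0, target 50, step 1):
  ADD #1: R1 = 0 + 1 = 1  → 1 < 50, loop
  ADD #2: R1 = 1 + 1 = 2  → 2 < 50, loop
  ADD #3: R1 = 2 + 1 = 3  → 3 < 50, loop
  ADD #4: R1 = 3 + 1 = 4  → 4 < 50, loop
  ADD #5: R1 = 4 + 1 = 5  → 5 < 50, loop
  ADD #6: R1 = 5 + 1 = 6  → 6 < 50, loop
  ADD #7: R1 = 6 + 1 = 7  → 7 < 50, loop
  ADD #8: R1 = 7 + 1 = 8  → 8 < 50, loop
  ADD #9: R1 = 8 + 1 = 9  → 9 < 50, loop
  ADD #10: R1 = 9 + 1 = 10  → 10 < 50, loop
  ADD #11: R1 = 10 + 1 = 11  → 11 < 50, loop
  ADD #12: R1 = 11 + 1 = 12  → 12 < 50, loop
  ADD #13: R1 = 12 + 1 = 13  → 13 < 50, loop
  ADD #14: R1 = 13 + 1 = 14  → 14 < 50, loop
  ADD #15: R1 = 14 + 1 = 15  → 15 < 50, loop
  ADD #16: R1 = 15 + 1 = 16  → 16 < 50, loop
  ADD #17: R1 = 16 + 1 = 17  → 17 < 50, loop
  ADD #18: R1 = 17 + 1 = 18  → 18 < 50, loop
  ADD #19: R1 = 18 + 1 = 19  → 19 < 50, loop
  ADD #20: R1 = 19 + 1 = 20  → 20 < 50, loop
  ADD #21: R1 = 20 + 1 = 21  → 21 < 50, loop
  ADD #22: R1 = 21 + 1 = 22  → 22 < 50, loop
  ADD #23: R1 = 22 + 1 = 23  → 23 < 50, loop
  ADD #24: R1 = 23 + 1 = 24  → 24 < 50, loop
  ADD #25: R1 = 24 + 1 = 25  → 25 < 50, loop
  ADD #26: R1 = 25 + 1 = 26  → 26 < 50, loop
  ADD #27: R1 = 26 + 1 = 27  → 27 < 50, loop
  ADD #28: R1 = 27 + 1 = 28  → 28 < 50, loop
  ADD #29: R1 = 28 + 1 = 29  → 29 < 50, loop
  ADD #30: R1 = 29 + 1 = 30  → 30 < 50, loop
  ADD #31: R1 = 30 + 1 = 31  → 31 < 50, loop
  ADD #32: R1 = 31 + 1 = 32  → 32 < 50, loop
  ADD #33: R1 = 32 + 1 = 33  → 33 < 50, loop
  ADD #34: R1 = 33 + 1 = 34  → 34 < 50, loop
  ADD #35: R1 = 34 + 1 = 35  → 35 < 50, loop
  ADD #36: R1 = 35 + 1 = 36  → 36 < 50, loop
  ADD #37: R1 = 36 + 1 = 37  → 37 < 50, loop
  ADD #38: R1 = 37 + 1 = 38  → 38 < 50, loop
  ADD #39: R1 = 38 + 1 = 39  → 39 < 50, loop
  ADD #40: R1 = 39 + 1 = 40  → 40 < 50, loop
  ADD #41: R1 = 40 + 1 = 41  → 41 < 50, loop
  ADD #42: R1 = 41 + 1 = 42  → 42 < 50, loop
  ADD #43: R1 = 42 + 1 = 43  → 43 < 50, loop
  ADD #44: R1 = 43 + 1 = 44  → 44 < 50, loop
  ADD #45: R1 = 44 + 1 = 45  → 45 < 50, loop
  ADD #46: R1 = 45 + 1 = 46  → 46 < 50, loop
  ADD #47: R1 = 46 + 1 = 47  → 47 < 50, loop
  ADD #48: R1 = 47 + 1 = 48  → 48 < 50, loop
  ADD #49: R1 = 48 + 1 = 49  → 49 < 50, loop
  ADD #50: R1 = 49 + 1 = 50  → 50 >= 50, exit
Total ADD instructions: 50

50


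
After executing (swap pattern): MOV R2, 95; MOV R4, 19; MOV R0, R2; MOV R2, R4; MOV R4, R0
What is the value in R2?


Register state trace (swap pattern):
  MOV R2, 95  → R2 = 95
  MOV R4, 19  → R4 = 19
  MOV R0, R2  → R0 = 95  (save R2)
  MOV R2, R4  → R2 = 19  (R2 gets R4's value)
  MOV R4, R0  → R4 = 95  (R4 gets saved value)
Final: R2 = 19

19


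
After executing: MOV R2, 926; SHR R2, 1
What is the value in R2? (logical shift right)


Register state trace:
  MOV R2, 926  → R2 = 926
  SHR R2, 1  → R2 = 926 >> 1 = 926 // 2^1 = 463
Final: R2 = 463

463


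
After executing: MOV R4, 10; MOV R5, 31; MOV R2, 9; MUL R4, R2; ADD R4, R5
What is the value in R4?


Register state trace:
  MOV R4, 10  → R4 = 10
  MOV R5, 31  → R5 = 31
  MOV R2, 9  → R2 = 9
  MUL R4, R2  → R4 = 10 * 9 = 90
  ADD R4, R5  → R4 = 90 + 31 = 121
Final: R4 = 121

121


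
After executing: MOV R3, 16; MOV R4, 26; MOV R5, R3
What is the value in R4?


Register state trace:
  MOV R3, 16  → R3 = 16
  MOV R4, 26  → R4 = 26
  MOV R5, R3  → R5 = 16
Final: R4 = 26

26


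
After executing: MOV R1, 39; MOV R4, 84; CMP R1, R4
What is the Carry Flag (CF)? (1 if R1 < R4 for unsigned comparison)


Register state trace:
  MOV R1, 39  → R1 = 39
  MOV R4, 84  → R4 = 84
  CMP R1, R4  → unsigned 39 - 84: borrow occurs
  39 < 84, so CF = 1
CF = 1

1


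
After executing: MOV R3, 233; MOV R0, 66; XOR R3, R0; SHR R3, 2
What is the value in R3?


Register state trace:
  MOV R3, 233  → R3 = 233 (0b11101001)
  MOV R0, 66  → R0 = 66 (0b01000010)
  XOR R3, R0  → R3 = 233 XOR 66 = 171 (0b10101011)
  SHR R3, 2  → R3 = 171 >> 2 = 42
Final: R3 = 42

42


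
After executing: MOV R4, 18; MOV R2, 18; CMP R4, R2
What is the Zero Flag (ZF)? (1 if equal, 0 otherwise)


Register state trace:
  MOV R4, 18  → R4 = 18
  MOV R2, 18  → R2 = 18
  CMP R4, R2  → computes 18 - 18 = 0
  Result is zero, so values are equal
ZF = 1

1


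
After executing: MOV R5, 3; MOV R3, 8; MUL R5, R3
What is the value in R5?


Register state trace:
  MOV R5, 3  → R5 = 3
  MOV R3, 8  → R3 = 8
  MUL R5, R3  → R5 = 3 * 8 = 24
Final: R5 = 24

24


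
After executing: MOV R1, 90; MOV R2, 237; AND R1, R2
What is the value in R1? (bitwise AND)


Register state trace:
  MOV R1, 90  → R1 = 90 (0b01011010)
  MOV R2, 237  → R2 = 237 (0b11101101)
  AND R1, R2  → R1 = 90 AND 237 = 72 (0b01001000)
Final: R1 = 72

72


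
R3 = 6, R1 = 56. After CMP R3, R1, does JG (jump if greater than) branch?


Trace:
  R3 = 6, R1 = 56
  CMP R3, R1  → compares 6 vs 56
  JG checks: is 6 greater than 56?
  6 < 56, so condition is false
Branch taken: No

No


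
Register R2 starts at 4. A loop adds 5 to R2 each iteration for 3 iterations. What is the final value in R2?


Starting value: R2 = 4
  Iter 1: R2 = 4 + 5 = 9
  Iter 2: R2 = 9 + 5 = 14
  Iter 3: R2 = 14 + 5 = 19
Final: R2 = 19

19


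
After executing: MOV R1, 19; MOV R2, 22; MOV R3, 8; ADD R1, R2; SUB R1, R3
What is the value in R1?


Register state trace:
  MOV R1, 19  → R1 = 19
  MOV R2, 22  → R2 = 22
  MOV R3, 8  → R3 = 8
  ADD R1, R2  → R1 = 19 + 22 = 41
  SUB R1, R3  → R1 = 41 - 8 = 33
Final: R1 = 33

33


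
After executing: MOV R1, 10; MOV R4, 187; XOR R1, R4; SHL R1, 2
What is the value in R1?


Register state trace:
  MOV R1, 10  → R1 = 10 (0b00001010)
  MOV R4, 187  → R4 = 187 (0b10111011)
  XOR R1, R4  → R1 = 10 XOR 187 = 177 (0b10110001)
  SHL R1, 2  → R1 = 177 << 2 = 708
Final: R1 = 708

708


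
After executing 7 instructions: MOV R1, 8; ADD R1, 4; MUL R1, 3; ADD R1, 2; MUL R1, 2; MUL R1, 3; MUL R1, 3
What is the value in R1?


Register state trace:
  MOV R1, 8  → R1 = 8
  ADD R1, 4  → R1 = 8 + 4 = 12
  MUL R1, 3  → R1 = 12 * 3 = 36
  ADD R1, 2  → R1 = 36 + 2 = 38
  MUL R1, 2  → R1 = 38 * 2 = 76
  MUL R1, 3  → R1 = 76 * 3 = 228
  MUL R1, 3  → R1 = 228 * 3 = 684
Final: R1 = 684

684


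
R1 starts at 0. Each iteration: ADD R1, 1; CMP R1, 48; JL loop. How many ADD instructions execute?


Loop trace (R1 starts at 0, target 48, step 1):
  ADD #1: R1 = 0 + 1 = 1  → 1 < 48, loop
  ADD #2: R1 = 1 + 1 = 2  → 2 < 48, loop
  ADD #3: R1 = 2 + 1 = 3  → 3 < 48, loop
  ADD #4: R1 = 3 + 1 = 4  → 4 < 48, loop
  ADD #5: R1 = 4 + 1 = 5  → 5 < 48, loop
  ADD #6: R1 = 5 + 1 = 6  → 6 < 48, loop
  ADD #7: R1 = 6 + 1 = 7  → 7 < 48, loop
  ADD #8: R1 = 7 + 1 = 8  → 8 < 48, loop
  ADD #9: R1 = 8 + 1 = 9  → 9 < 48, loop
  ADD #10: R1 = 9 + 1 = 10  → 10 < 48, loop
  ADD #11: R1 = 10 + 1 = 11  → 11 < 48, loop
  ADD #12: R1 = 11 + 1 = 12  → 12 < 48, loop
  ADD #13: R1 = 12 + 1 = 13  → 13 < 48, loop
  ADD #14: R1 = 13 + 1 = 14  → 14 < 48, loop
  ADD #15: R1 = 14 + 1 = 15  → 15 < 48, loop
  ADD #16: R1 = 15 + 1 = 16  → 16 < 48, loop
  ADD #17: R1 = 16 + 1 = 17  → 17 < 48, loop
  ADD #18: R1 = 17 + 1 = 18  → 18 < 48, loop
  ADD #19: R1 = 18 + 1 = 19  → 19 < 48, loop
  ADD #20: R1 = 19 + 1 = 20  → 20 < 48, loop
  ADD #21: R1 = 20 + 1 = 21  → 21 < 48, loop
  ADD #22: R1 = 21 + 1 = 22  → 22 < 48, loop
  ADD #23: R1 = 22 + 1 = 23  → 23 < 48, loop
  ADD #24: R1 = 23 + 1 = 24  → 24 < 48, loop
  ADD #25: R1 = 24 + 1 = 25  → 25 < 48, loop
  ADD #26: R1 = 25 + 1 = 26  → 26 < 48, loop
  ADD #27: R1 = 26 + 1 = 27  → 27 < 48, loop
  ADD #28: R1 = 27 + 1 = 28  → 28 < 48, loop
  ADD #29: R1 = 28 + 1 = 29  → 29 < 48, loop
  ADD #30: R1 = 29 + 1 = 30  → 30 < 48, loop
  ADD #31: R1 = 30 + 1 = 31  → 31 < 48, loop
  ADD #32: R1 = 31 + 1 = 32  → 32 < 48, loop
  ADD #33: R1 = 32 + 1 = 33  → 33 < 48, loop
  ADD #34: R1 = 33 + 1 = 34  → 34 < 48, loop
  ADD #35: R1 = 34 + 1 = 35  → 35 < 48, loop
  ADD #36: R1 = 35 + 1 = 36  → 36 < 48, loop
  ADD #37: R1 = 36 + 1 = 37  → 37 < 48, loop
  ADD #38: R1 = 37 + 1 = 38  → 38 < 48, loop
  ADD #39: R1 = 38 + 1 = 39  → 39 < 48, loop
  ADD #40: R1 = 39 + 1 = 40  → 40 < 48, loop
  ADD #41: R1 = 40 + 1 = 41  → 41 < 48, loop
  ADD #42: R1 = 41 + 1 = 42  → 42 < 48, loop
  ADD #43: R1 = 42 + 1 = 43  → 43 < 48, loop
  ADD #44: R1 = 43 + 1 = 44  → 44 < 48, loop
  ADD #45: R1 = 44 + 1 = 45  → 45 < 48, loop
  ADD #46: R1 = 45 + 1 = 46  → 46 < 48, loop
  ADD #47: R1 = 46 + 1 = 47  → 47 < 48, loop
  ADD #48: R1 = 47 + 1 = 48  → 48 >= 48, exit
Total ADD instructions: 48

48


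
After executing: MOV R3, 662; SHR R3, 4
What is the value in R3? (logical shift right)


Register state trace:
  MOV R3, 662  → R3 = 662
  SHR R3, 4  → R3 = 662 >> 4 = 662 // 2^4 = 41
Final: R3 = 41

41


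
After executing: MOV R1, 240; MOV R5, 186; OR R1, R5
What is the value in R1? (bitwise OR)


Register state trace:
  MOV R1, 240  → R1 = 240 (0b11110000)
  MOV R5, 186  → R5 = 186 (0b10111010)
  OR R1, R5   → R1 = 240 OR 186 = 250 (0b11111010)
Final: R1 = 250

250


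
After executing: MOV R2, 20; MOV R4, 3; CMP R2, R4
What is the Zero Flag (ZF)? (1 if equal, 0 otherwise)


Register state trace:
  MOV R2, 20  → R2 = 20
  MOV R4, 3  → R4 = 3
  CMP R2, R4  → computes 20 - 3 = 17
  Result is nonzero, so values are not equal
ZF = 0

0


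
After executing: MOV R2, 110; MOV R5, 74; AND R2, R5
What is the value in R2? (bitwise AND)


Register state trace:
  MOV R2, 110  → R2 = 110 (0b01101110)
  MOV R5, 74  → R5 = 74 (0b01001010)
  AND R2, R5  → R2 = 110 AND 74 = 74 (0b01001010)
Final: R2 = 74

74


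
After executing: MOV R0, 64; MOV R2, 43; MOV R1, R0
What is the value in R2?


Register state trace:
  MOV R0, 64  → R0 = 64
  MOV R2, 43  → R2 = 43
  MOV R1, R0  → R1 = 64
Final: R2 = 43

43


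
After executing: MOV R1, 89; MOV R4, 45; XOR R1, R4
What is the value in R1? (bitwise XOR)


Register state trace:
  MOV R1, 89  → R1 = 89 (0b01011001)
  MOV R4, 45  → R4 = 45 (0b00101101)
  XOR R1, R4  → R1 = 89 XOR 45 = 116 (0b01110100)
Final: R1 = 116

116


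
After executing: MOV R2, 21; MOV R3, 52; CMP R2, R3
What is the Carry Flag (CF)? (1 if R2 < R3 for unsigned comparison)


Register state trace:
  MOV R2, 21  → R2 = 21
  MOV R3, 52  → R3 = 52
  CMP R2, R3  → unsigned 21 - 52: borrow occurs
  21 < 52, so CF = 1
CF = 1

1


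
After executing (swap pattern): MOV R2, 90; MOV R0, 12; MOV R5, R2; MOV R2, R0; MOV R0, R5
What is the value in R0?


Register state trace (swap pattern):
  MOV R2, 90  → R2 = 90
  MOV R0, 12  → R0 = 12
  MOV R5, R2  → R5 = 90  (save R2)
  MOV R2, R0  → R2 = 12  (R2 gets R0's value)
  MOV R0, R5  → R0 = 90  (R0 gets saved value)
Final: R0 = 90

90


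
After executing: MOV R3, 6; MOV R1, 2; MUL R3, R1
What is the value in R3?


Register state trace:
  MOV R3, 6  → R3 = 6
  MOV R1, 2  → R1 = 2
  MUL R3, R1  → R3 = 6 * 2 = 12
Final: R3 = 12

12


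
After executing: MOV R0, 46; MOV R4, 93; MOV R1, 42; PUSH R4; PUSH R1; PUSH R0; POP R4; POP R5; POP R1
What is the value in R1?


Stack trace (top is rightmost):
  MOV R0, 46  → R0 = 46
  MOV R4, 93  → R4 = 93
  MOV R1, 42  → R1 = 42
  PUSH R4  → stack: [93]
  PUSH R1  → stack: [93, 42]
  PUSH R0  → stack: [93, 42, 46]
  POP R4  → R4 = 46, stack: [93, 42]
  POP R5  → R5 = 42, stack: [93]
  POP R1  → R1 = 93, stack: []
Final: R1 = 93

93


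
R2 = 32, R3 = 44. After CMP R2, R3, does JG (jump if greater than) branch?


Trace:
  R2 = 32, R3 = 44
  CMP R2, R3  → compares 32 vs 44
  JG checks: is 32 greater than 44?
  32 < 44, so condition is false
Branch taken: No

No


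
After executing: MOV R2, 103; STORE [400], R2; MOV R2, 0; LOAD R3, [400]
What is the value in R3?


Register and memory trace:
  MOV R2, 103  → R2 = 103
  STORE [400], R2  → mem[400] = 103
  MOV R2, 0  → R2 = 0
  LOAD R3, [400]  → R3 = mem[400] = 103
Final: R3 = 103

103


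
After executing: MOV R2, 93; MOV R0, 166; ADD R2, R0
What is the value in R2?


Register state trace:
  MOV R2, 93  → R2 = 93
  MOV R0, 166  → R0 = 166
  ADD R2, R0  → R2 = 93 + 166 = 259
Final: R2 = 259

259


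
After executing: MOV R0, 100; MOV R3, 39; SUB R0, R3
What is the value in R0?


Register state trace:
  MOV R0, 100  → R0 = 100
  MOV R3, 39  → R3 = 39
  SUB R0, R3  → R0 = 100 - 39 = 61
Final: R0 = 61

61


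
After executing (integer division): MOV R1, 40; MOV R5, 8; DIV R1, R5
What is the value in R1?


Register state trace:
  MOV R1, 40  → R1 = 40
  MOV R5, 8  → R5 = 8
  DIV R1, R5  → R1 = 40 // 8 = 5
Final: R1 = 5

5


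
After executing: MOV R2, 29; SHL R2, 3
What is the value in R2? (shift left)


Register state trace:
  MOV R2, 29  → R2 = 29
  SHL R2, 3  → R2 = 29 << 3 = 29 * 2^3 = 232
Final: R2 = 232

232


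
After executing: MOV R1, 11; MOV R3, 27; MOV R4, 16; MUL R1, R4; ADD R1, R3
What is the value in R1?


Register state trace:
  MOV R1, 11  → R1 = 11
  MOV R3, 27  → R3 = 27
  MOV R4, 16  → R4 = 16
  MUL R1, R4  → R1 = 11 * 16 = 176
  ADD R1, R3  → R1 = 176 + 27 = 203
Final: R1 = 203

203


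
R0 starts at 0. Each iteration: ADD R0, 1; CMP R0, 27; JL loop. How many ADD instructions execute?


Loop trace (R0 starts at 0, target 27, step 1):
  ADD #1: R0 = 0 + 1 = 1  → 1 < 27, loop
  ADD #2: R0 = 1 + 1 = 2  → 2 < 27, loop
  ADD #3: R0 = 2 + 1 = 3  → 3 < 27, loop
  ADD #4: R0 = 3 + 1 = 4  → 4 < 27, loop
  ADD #5: R0 = 4 + 1 = 5  → 5 < 27, loop
  ADD #6: R0 = 5 + 1 = 6  → 6 < 27, loop
  ADD #7: R0 = 6 + 1 = 7  → 7 < 27, loop
  ADD #8: R0 = 7 + 1 = 8  → 8 < 27, loop
  ADD #9: R0 = 8 + 1 = 9  → 9 < 27, loop
  ADD #10: R0 = 9 + 1 = 10  → 10 < 27, loop
  ADD #11: R0 = 10 + 1 = 11  → 11 < 27, loop
  ADD #12: R0 = 11 + 1 = 12  → 12 < 27, loop
  ADD #13: R0 = 12 + 1 = 13  → 13 < 27, loop
  ADD #14: R0 = 13 + 1 = 14  → 14 < 27, loop
  ADD #15: R0 = 14 + 1 = 15  → 15 < 27, loop
  ADD #16: R0 = 15 + 1 = 16  → 16 < 27, loop
  ADD #17: R0 = 16 + 1 = 17  → 17 < 27, loop
  ADD #18: R0 = 17 + 1 = 18  → 18 < 27, loop
  ADD #19: R0 = 18 + 1 = 19  → 19 < 27, loop
  ADD #20: R0 = 19 + 1 = 20  → 20 < 27, loop
  ADD #21: R0 = 20 + 1 = 21  → 21 < 27, loop
  ADD #22: R0 = 21 + 1 = 22  → 22 < 27, loop
  ADD #23: R0 = 22 + 1 = 23  → 23 < 27, loop
  ADD #24: R0 = 23 + 1 = 24  → 24 < 27, loop
  ADD #25: R0 = 24 + 1 = 25  → 25 < 27, loop
  ADD #26: R0 = 25 + 1 = 26  → 26 < 27, loop
  ADD #27: R0 = 26 + 1 = 27  → 27 >= 27, exit
Total ADD instructions: 27

27


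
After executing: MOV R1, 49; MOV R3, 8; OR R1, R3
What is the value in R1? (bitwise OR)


Register state trace:
  MOV R1, 49  → R1 = 49 (0b00110001)
  MOV R3, 8  → R3 = 8 (0b00001000)
  OR R1, R3   → R1 = 49 OR 8 = 57 (0b00111001)
Final: R1 = 57

57


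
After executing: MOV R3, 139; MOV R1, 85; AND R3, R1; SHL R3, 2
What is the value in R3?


Register state trace:
  MOV R3, 139  → R3 = 139 (0b10001011)
  MOV R1, 85  → R1 = 85 (0b01010101)
  AND R3, R1  → R3 = 139 AND 85 = 1 (0b00000001)
  SHL R3, 2  → R3 = 1 << 2 = 4
Final: R3 = 4

4


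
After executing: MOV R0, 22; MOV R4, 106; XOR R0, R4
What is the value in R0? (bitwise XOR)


Register state trace:
  MOV R0, 22  → R0 = 22 (0b00010110)
  MOV R4, 106  → R4 = 106 (0b01101010)
  XOR R0, R4  → R0 = 22 XOR 106 = 124 (0b01111100)
Final: R0 = 124

124


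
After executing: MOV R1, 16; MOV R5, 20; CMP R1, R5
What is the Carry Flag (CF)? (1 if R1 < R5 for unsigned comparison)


Register state trace:
  MOV R1, 16  → R1 = 16
  MOV R5, 20  → R5 = 20
  CMP R1, R5  → unsigned 16 - 20: borrow occurs
  16 < 20, so CF = 1
CF = 1

1


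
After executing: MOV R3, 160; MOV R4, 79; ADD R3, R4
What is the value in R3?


Register state trace:
  MOV R3, 160  → R3 = 160
  MOV R4, 79  → R4 = 79
  ADD R3, R4  → R3 = 160 + 79 = 239
Final: R3 = 239

239


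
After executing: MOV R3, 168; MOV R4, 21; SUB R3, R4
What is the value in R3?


Register state trace:
  MOV R3, 168  → R3 = 168
  MOV R4, 21  → R4 = 21
  SUB R3, R4  → R3 = 168 - 21 = 147
Final: R3 = 147

147


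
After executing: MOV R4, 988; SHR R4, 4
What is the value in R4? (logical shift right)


Register state trace:
  MOV R4, 988  → R4 = 988
  SHR R4, 4  → R4 = 988 >> 4 = 988 // 2^4 = 61
Final: R4 = 61

61


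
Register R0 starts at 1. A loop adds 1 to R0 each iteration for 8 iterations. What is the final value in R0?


Starting value: R0 = 1
  Iter 1: R0 = 1 + 1 = 2
  Iter 2: R0 = 2 + 1 = 3
  Iter 3: R0 = 3 + 1 = 4
  Iter 4: R0 = 4 + 1 = 5
  Iter 5: R0 = 5 + 1 = 6
  Iter 6: R0 = 6 + 1 = 7
  Iter 7: R0 = 7 + 1 = 8
  Iter 8: R0 = 8 + 1 = 9
Final: R0 = 9

9


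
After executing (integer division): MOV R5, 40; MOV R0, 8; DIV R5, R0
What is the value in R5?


Register state trace:
  MOV R5, 40  → R5 = 40
  MOV R0, 8  → R0 = 8
  DIV R5, R0  → R5 = 40 // 8 = 5
Final: R5 = 5

5


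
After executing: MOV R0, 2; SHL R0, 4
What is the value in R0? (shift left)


Register state trace:
  MOV R0, 2  → R0 = 2
  SHL R0, 4  → R0 = 2 << 4 = 2 * 2^4 = 32
Final: R0 = 32

32


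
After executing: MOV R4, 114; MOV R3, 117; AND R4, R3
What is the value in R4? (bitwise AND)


Register state trace:
  MOV R4, 114  → R4 = 114 (0b01110010)
  MOV R3, 117  → R3 = 117 (0b01110101)
  AND R4, R3  → R4 = 114 AND 117 = 112 (0b01110000)
Final: R4 = 112

112


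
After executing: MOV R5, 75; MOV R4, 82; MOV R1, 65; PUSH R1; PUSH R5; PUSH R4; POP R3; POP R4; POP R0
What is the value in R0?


Stack trace (top is rightmost):
  MOV R5, 75  → R5 = 75
  MOV R4, 82  → R4 = 82
  MOV R1, 65  → R1 = 65
  PUSH R1  → stack: [65]
  PUSH R5  → stack: [65, 75]
  PUSH R4  → stack: [65, 75, 82]
  POP R3  → R3 = 82, stack: [65, 75]
  POP R4  → R4 = 75, stack: [65]
  POP R0  → R0 = 65, stack: []
Final: R0 = 65

65


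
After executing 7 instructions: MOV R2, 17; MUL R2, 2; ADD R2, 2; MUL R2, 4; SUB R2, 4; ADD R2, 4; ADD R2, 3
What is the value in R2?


Register state trace:
  MOV R2, 17  → R2 = 17
  MUL R2, 2  → R2 = 17 * 2 = 34
  ADD R2, 2  → R2 = 34 + 2 = 36
  MUL R2, 4  → R2 = 36 * 4 = 144
  SUB R2, 4  → R2 = 144 - 4 = 140
  ADD R2, 4  → R2 = 140 + 4 = 144
  ADD R2, 3  → R2 = 144 + 3 = 147
Final: R2 = 147

147


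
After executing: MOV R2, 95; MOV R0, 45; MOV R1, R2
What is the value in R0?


Register state trace:
  MOV R2, 95  → R2 = 95
  MOV R0, 45  → R0 = 45
  MOV R1, R2  → R1 = 95
Final: R0 = 45

45


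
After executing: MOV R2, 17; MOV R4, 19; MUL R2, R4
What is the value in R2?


Register state trace:
  MOV R2, 17  → R2 = 17
  MOV R4, 19  → R4 = 19
  MUL R2, R4  → R2 = 17 * 19 = 323
Final: R2 = 323

323


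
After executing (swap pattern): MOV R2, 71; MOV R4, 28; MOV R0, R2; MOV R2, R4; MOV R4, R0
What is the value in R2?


Register state trace (swap pattern):
  MOV R2, 71  → R2 = 71
  MOV R4, 28  → R4 = 28
  MOV R0, R2  → R0 = 71  (save R2)
  MOV R2, R4  → R2 = 28  (R2 gets R4's value)
  MOV R4, R0  → R4 = 71  (R4 gets saved value)
Final: R2 = 28

28


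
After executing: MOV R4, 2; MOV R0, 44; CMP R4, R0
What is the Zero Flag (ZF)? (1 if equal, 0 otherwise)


Register state trace:
  MOV R4, 2  → R4 = 2
  MOV R0, 44  → R0 = 44
  CMP R4, R0  → computes 2 - 44 = -42
  Result is nonzero, so values are not equal
ZF = 0

0


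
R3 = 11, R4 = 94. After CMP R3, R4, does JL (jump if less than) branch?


Trace:
  R3 = 11, R4 = 94
  CMP R3, R4  → compares 11 vs 94
  JL checks: is 11 less than 94?
  11 < 94, so condition is true
Branch taken: Yes

Yes


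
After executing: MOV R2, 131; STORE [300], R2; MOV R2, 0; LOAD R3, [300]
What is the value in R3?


Register and memory trace:
  MOV R2, 131  → R2 = 131
  STORE [300], R2  → mem[300] = 131
  MOV R2, 0  → R2 = 0
  LOAD R3, [300]  → R3 = mem[300] = 131
Final: R3 = 131

131


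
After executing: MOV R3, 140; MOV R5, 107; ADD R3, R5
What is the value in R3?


Register state trace:
  MOV R3, 140  → R3 = 140
  MOV R5, 107  → R5 = 107
  ADD R3, R5  → R3 = 140 + 107 = 247
Final: R3 = 247

247


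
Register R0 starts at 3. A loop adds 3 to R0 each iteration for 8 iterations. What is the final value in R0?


Starting value: R0 = 3
  Iter 1: R0 = 3 + 3 = 6
  Iter 2: R0 = 6 + 3 = 9
  Iter 3: R0 = 9 + 3 = 12
  Iter 4: R0 = 12 + 3 = 15
  Iter 5: R0 = 15 + 3 = 18
  Iter 6: R0 = 18 + 3 = 21
  Iter 7: R0 = 21 + 3 = 24
  Iter 8: R0 = 24 + 3 = 27
Final: R0 = 27

27


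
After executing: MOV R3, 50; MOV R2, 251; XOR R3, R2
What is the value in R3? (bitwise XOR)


Register state trace:
  MOV R3, 50  → R3 = 50 (0b00110010)
  MOV R2, 251  → R2 = 251 (0b11111011)
  XOR R3, R2  → R3 = 50 XOR 251 = 201 (0b11001001)
Final: R3 = 201

201
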